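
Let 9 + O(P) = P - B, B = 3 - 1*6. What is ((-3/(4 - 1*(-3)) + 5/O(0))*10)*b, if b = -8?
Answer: 2120/21 ≈ 100.95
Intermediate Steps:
B = -3 (B = 3 - 6 = -3)
O(P) = -6 + P (O(P) = -9 + (P - 1*(-3)) = -9 + (P + 3) = -9 + (3 + P) = -6 + P)
((-3/(4 - 1*(-3)) + 5/O(0))*10)*b = ((-3/(4 - 1*(-3)) + 5/(-6 + 0))*10)*(-8) = ((-3/(4 + 3) + 5/(-6))*10)*(-8) = ((-3/7 + 5*(-⅙))*10)*(-8) = ((-3*⅐ - ⅚)*10)*(-8) = ((-3/7 - ⅚)*10)*(-8) = -53/42*10*(-8) = -265/21*(-8) = 2120/21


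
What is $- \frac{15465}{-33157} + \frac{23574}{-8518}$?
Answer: $- \frac{324956124}{141215663} \approx -2.3011$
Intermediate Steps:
$- \frac{15465}{-33157} + \frac{23574}{-8518} = \left(-15465\right) \left(- \frac{1}{33157}\right) + 23574 \left(- \frac{1}{8518}\right) = \frac{15465}{33157} - \frac{11787}{4259} = - \frac{324956124}{141215663}$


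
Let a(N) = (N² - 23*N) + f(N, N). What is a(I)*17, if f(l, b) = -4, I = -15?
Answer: 9622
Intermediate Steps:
a(N) = -4 + N² - 23*N (a(N) = (N² - 23*N) - 4 = -4 + N² - 23*N)
a(I)*17 = (-4 + (-15)² - 23*(-15))*17 = (-4 + 225 + 345)*17 = 566*17 = 9622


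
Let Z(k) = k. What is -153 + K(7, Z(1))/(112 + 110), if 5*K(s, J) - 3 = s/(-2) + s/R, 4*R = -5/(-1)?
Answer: -566083/3700 ≈ -153.00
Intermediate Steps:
R = 5/4 (R = (-5/(-1))/4 = (-5*(-1))/4 = (¼)*5 = 5/4 ≈ 1.2500)
K(s, J) = ⅗ + 3*s/50 (K(s, J) = ⅗ + (s/(-2) + s/(5/4))/5 = ⅗ + (s*(-½) + s*(⅘))/5 = ⅗ + (-s/2 + 4*s/5)/5 = ⅗ + (3*s/10)/5 = ⅗ + 3*s/50)
-153 + K(7, Z(1))/(112 + 110) = -153 + (⅗ + (3/50)*7)/(112 + 110) = -153 + (⅗ + 21/50)/222 = -153 + (51/50)*(1/222) = -153 + 17/3700 = -566083/3700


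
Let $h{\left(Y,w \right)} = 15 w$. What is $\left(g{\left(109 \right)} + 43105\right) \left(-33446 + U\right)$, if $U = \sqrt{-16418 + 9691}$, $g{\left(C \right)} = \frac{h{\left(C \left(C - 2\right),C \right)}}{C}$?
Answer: $-1442191520 + 1336720 i \sqrt{7} \approx -1.4422 \cdot 10^{9} + 3.5366 \cdot 10^{6} i$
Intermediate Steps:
$g{\left(C \right)} = 15$ ($g{\left(C \right)} = \frac{15 C}{C} = 15$)
$U = 31 i \sqrt{7}$ ($U = \sqrt{-6727} = 31 i \sqrt{7} \approx 82.018 i$)
$\left(g{\left(109 \right)} + 43105\right) \left(-33446 + U\right) = \left(15 + 43105\right) \left(-33446 + 31 i \sqrt{7}\right) = 43120 \left(-33446 + 31 i \sqrt{7}\right) = -1442191520 + 1336720 i \sqrt{7}$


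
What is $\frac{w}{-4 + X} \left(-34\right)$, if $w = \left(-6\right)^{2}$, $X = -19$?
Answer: $\frac{1224}{23} \approx 53.217$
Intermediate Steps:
$w = 36$
$\frac{w}{-4 + X} \left(-34\right) = \frac{1}{-4 - 19} \cdot 36 \left(-34\right) = \frac{1}{-23} \cdot 36 \left(-34\right) = \left(- \frac{1}{23}\right) 36 \left(-34\right) = \left(- \frac{36}{23}\right) \left(-34\right) = \frac{1224}{23}$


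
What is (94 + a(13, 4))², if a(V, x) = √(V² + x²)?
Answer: (94 + √185)² ≈ 11578.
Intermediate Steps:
(94 + a(13, 4))² = (94 + √(13² + 4²))² = (94 + √(169 + 16))² = (94 + √185)²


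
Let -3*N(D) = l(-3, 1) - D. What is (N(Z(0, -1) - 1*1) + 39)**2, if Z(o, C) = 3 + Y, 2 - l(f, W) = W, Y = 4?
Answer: 14884/9 ≈ 1653.8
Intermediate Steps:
l(f, W) = 2 - W
Z(o, C) = 7 (Z(o, C) = 3 + 4 = 7)
N(D) = -1/3 + D/3 (N(D) = -((2 - 1*1) - D)/3 = -((2 - 1) - D)/3 = -(1 - D)/3 = -1/3 + D/3)
(N(Z(0, -1) - 1*1) + 39)**2 = ((-1/3 + (7 - 1*1)/3) + 39)**2 = ((-1/3 + (7 - 1)/3) + 39)**2 = ((-1/3 + (1/3)*6) + 39)**2 = ((-1/3 + 2) + 39)**2 = (5/3 + 39)**2 = (122/3)**2 = 14884/9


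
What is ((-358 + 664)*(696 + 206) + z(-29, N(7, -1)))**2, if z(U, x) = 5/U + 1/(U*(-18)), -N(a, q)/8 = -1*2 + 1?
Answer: 20758520511330625/272484 ≈ 7.6183e+10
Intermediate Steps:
N(a, q) = 8 (N(a, q) = -8*(-1*2 + 1) = -8*(-2 + 1) = -8*(-1) = 8)
z(U, x) = 89/(18*U) (z(U, x) = 5/U - 1/18/U = 5/U - 1/(18*U) = 89/(18*U))
((-358 + 664)*(696 + 206) + z(-29, N(7, -1)))**2 = ((-358 + 664)*(696 + 206) + (89/18)/(-29))**2 = (306*902 + (89/18)*(-1/29))**2 = (276012 - 89/522)**2 = (144078175/522)**2 = 20758520511330625/272484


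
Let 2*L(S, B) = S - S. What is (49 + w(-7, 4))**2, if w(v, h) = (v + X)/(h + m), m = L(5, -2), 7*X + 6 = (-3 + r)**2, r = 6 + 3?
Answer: 1830609/784 ≈ 2335.0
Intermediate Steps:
L(S, B) = 0 (L(S, B) = (S - S)/2 = (1/2)*0 = 0)
r = 9
X = 30/7 (X = -6/7 + (-3 + 9)**2/7 = -6/7 + (1/7)*6**2 = -6/7 + (1/7)*36 = -6/7 + 36/7 = 30/7 ≈ 4.2857)
m = 0
w(v, h) = (30/7 + v)/h (w(v, h) = (v + 30/7)/(h + 0) = (30/7 + v)/h)
(49 + w(-7, 4))**2 = (49 + (30/7 - 7)/4)**2 = (49 + (1/4)*(-19/7))**2 = (49 - 19/28)**2 = (1353/28)**2 = 1830609/784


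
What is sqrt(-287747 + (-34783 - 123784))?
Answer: I*sqrt(446314) ≈ 668.07*I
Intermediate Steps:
sqrt(-287747 + (-34783 - 123784)) = sqrt(-287747 - 158567) = sqrt(-446314) = I*sqrt(446314)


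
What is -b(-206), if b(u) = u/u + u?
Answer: 205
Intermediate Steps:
b(u) = 1 + u
-b(-206) = -(1 - 206) = -1*(-205) = 205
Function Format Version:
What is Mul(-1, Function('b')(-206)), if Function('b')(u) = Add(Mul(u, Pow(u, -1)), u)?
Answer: 205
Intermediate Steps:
Function('b')(u) = Add(1, u)
Mul(-1, Function('b')(-206)) = Mul(-1, Add(1, -206)) = Mul(-1, -205) = 205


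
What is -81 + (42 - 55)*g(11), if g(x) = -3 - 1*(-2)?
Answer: -68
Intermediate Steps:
g(x) = -1 (g(x) = -3 + 2 = -1)
-81 + (42 - 55)*g(11) = -81 + (42 - 55)*(-1) = -81 - 13*(-1) = -81 + 13 = -68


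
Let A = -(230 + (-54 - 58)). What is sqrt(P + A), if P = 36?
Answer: I*sqrt(82) ≈ 9.0554*I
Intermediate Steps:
A = -118 (A = -(230 - 112) = -1*118 = -118)
sqrt(P + A) = sqrt(36 - 118) = sqrt(-82) = I*sqrt(82)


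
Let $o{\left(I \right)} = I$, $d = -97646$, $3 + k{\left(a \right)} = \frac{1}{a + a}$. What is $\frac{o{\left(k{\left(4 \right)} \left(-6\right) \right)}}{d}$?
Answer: $- \frac{69}{390584} \approx -0.00017666$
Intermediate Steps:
$k{\left(a \right)} = -3 + \frac{1}{2 a}$ ($k{\left(a \right)} = -3 + \frac{1}{a + a} = -3 + \frac{1}{2 a}$)
$\frac{o{\left(k{\left(4 \right)} \left(-6\right) \right)}}{d} = \frac{\left(-3 + \frac{1}{2 \cdot 4}\right) \left(-6\right)}{-97646} = \left(-3 + \frac{1}{2} \cdot \frac{1}{4}\right) \left(-6\right) \left(- \frac{1}{97646}\right) = \left(-3 + \frac{1}{8}\right) \left(-6\right) \left(- \frac{1}{97646}\right) = \left(- \frac{23}{8}\right) \left(-6\right) \left(- \frac{1}{97646}\right) = \frac{69}{4} \left(- \frac{1}{97646}\right) = - \frac{69}{390584}$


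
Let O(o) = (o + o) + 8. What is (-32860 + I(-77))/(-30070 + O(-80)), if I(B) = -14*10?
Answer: 5500/5037 ≈ 1.0919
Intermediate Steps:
I(B) = -140
O(o) = 8 + 2*o (O(o) = 2*o + 8 = 8 + 2*o)
(-32860 + I(-77))/(-30070 + O(-80)) = (-32860 - 140)/(-30070 + (8 + 2*(-80))) = -33000/(-30070 + (8 - 160)) = -33000/(-30070 - 152) = -33000/(-30222) = -33000*(-1/30222) = 5500/5037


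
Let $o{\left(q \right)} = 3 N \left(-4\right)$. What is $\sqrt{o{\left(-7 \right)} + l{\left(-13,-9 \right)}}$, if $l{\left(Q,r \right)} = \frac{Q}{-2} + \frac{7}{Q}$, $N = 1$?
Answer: $\frac{i \sqrt{4082}}{26} \approx 2.4573 i$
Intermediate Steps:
$l{\left(Q,r \right)} = \frac{7}{Q} - \frac{Q}{2}$ ($l{\left(Q,r \right)} = Q \left(- \frac{1}{2}\right) + \frac{7}{Q} = - \frac{Q}{2} + \frac{7}{Q} = \frac{7}{Q} - \frac{Q}{2}$)
$o{\left(q \right)} = -12$ ($o{\left(q \right)} = 3 \cdot 1 \left(-4\right) = 3 \left(-4\right) = -12$)
$\sqrt{o{\left(-7 \right)} + l{\left(-13,-9 \right)}} = \sqrt{-12 + \left(\frac{7}{-13} - - \frac{13}{2}\right)} = \sqrt{-12 + \left(7 \left(- \frac{1}{13}\right) + \frac{13}{2}\right)} = \sqrt{-12 + \left(- \frac{7}{13} + \frac{13}{2}\right)} = \sqrt{-12 + \frac{155}{26}} = \sqrt{- \frac{157}{26}} = \frac{i \sqrt{4082}}{26}$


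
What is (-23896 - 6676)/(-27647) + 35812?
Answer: 990124936/27647 ≈ 35813.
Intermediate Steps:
(-23896 - 6676)/(-27647) + 35812 = -30572*(-1/27647) + 35812 = 30572/27647 + 35812 = 990124936/27647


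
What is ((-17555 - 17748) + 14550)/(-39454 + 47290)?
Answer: -20753/7836 ≈ -2.6484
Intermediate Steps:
((-17555 - 17748) + 14550)/(-39454 + 47290) = (-35303 + 14550)/7836 = -20753*1/7836 = -20753/7836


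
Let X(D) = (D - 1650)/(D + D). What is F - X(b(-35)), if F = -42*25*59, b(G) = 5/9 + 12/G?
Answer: -7781617/134 ≈ -58072.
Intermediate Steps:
b(G) = 5/9 + 12/G (b(G) = 5*(⅑) + 12/G = 5/9 + 12/G)
X(D) = (-1650 + D)/(2*D) (X(D) = (-1650 + D)/((2*D)) = (-1650 + D)*(1/(2*D)) = (-1650 + D)/(2*D))
F = -61950 (F = -1050*59 = -61950)
F - X(b(-35)) = -61950 - (-1650 + (5/9 + 12/(-35)))/(2*(5/9 + 12/(-35))) = -61950 - (-1650 + (5/9 + 12*(-1/35)))/(2*(5/9 + 12*(-1/35))) = -61950 - (-1650 + (5/9 - 12/35))/(2*(5/9 - 12/35)) = -61950 - (-1650 + 67/315)/(2*67/315) = -61950 - 315*(-519683)/(2*67*315) = -61950 - 1*(-519683/134) = -61950 + 519683/134 = -7781617/134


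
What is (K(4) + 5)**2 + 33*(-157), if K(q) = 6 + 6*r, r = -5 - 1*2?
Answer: -4220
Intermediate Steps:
r = -7 (r = -5 - 2 = -7)
K(q) = -36 (K(q) = 6 + 6*(-7) = 6 - 42 = -36)
(K(4) + 5)**2 + 33*(-157) = (-36 + 5)**2 + 33*(-157) = (-31)**2 - 5181 = 961 - 5181 = -4220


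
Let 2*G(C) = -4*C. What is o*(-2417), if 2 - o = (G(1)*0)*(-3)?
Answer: -4834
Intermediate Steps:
G(C) = -2*C (G(C) = (-4*C)/2 = -2*C)
o = 2 (o = 2 - -2*1*0*(-3) = 2 - (-2*0)*(-3) = 2 - 0*(-3) = 2 - 1*0 = 2 + 0 = 2)
o*(-2417) = 2*(-2417) = -4834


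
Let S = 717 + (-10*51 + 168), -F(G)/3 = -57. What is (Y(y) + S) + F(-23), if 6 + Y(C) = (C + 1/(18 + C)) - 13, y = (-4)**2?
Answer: 18463/34 ≈ 543.03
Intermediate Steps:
F(G) = 171 (F(G) = -3*(-57) = 171)
y = 16
Y(C) = -19 + C + 1/(18 + C) (Y(C) = -6 + ((C + 1/(18 + C)) - 13) = -6 + (-13 + C + 1/(18 + C)) = -19 + C + 1/(18 + C))
S = 375 (S = 717 + (-510 + 168) = 717 - 342 = 375)
(Y(y) + S) + F(-23) = ((-341 + 16**2 - 1*16)/(18 + 16) + 375) + 171 = ((-341 + 256 - 16)/34 + 375) + 171 = ((1/34)*(-101) + 375) + 171 = (-101/34 + 375) + 171 = 12649/34 + 171 = 18463/34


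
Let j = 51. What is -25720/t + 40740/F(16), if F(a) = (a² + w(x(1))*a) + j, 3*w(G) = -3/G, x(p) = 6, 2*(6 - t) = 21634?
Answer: 1344802780/9870443 ≈ 136.25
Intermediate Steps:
t = -10811 (t = 6 - ½*21634 = 6 - 10817 = -10811)
w(G) = -1/G (w(G) = (-3/G)/3 = -1/G)
F(a) = 51 + a² - a/6 (F(a) = (a² + (-1/6)*a) + 51 = (a² + (-1*⅙)*a) + 51 = (a² - a/6) + 51 = 51 + a² - a/6)
-25720/t + 40740/F(16) = -25720/(-10811) + 40740/(51 + 16² - ⅙*16) = -25720*(-1/10811) + 40740/(51 + 256 - 8/3) = 25720/10811 + 40740/(913/3) = 25720/10811 + 40740*(3/913) = 25720/10811 + 122220/913 = 1344802780/9870443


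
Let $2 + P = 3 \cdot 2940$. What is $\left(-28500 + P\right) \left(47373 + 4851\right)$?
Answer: $-1027872768$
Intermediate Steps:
$P = 8818$ ($P = -2 + 3 \cdot 2940 = -2 + 8820 = 8818$)
$\left(-28500 + P\right) \left(47373 + 4851\right) = \left(-28500 + 8818\right) \left(47373 + 4851\right) = \left(-19682\right) 52224 = -1027872768$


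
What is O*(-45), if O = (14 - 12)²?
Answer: -180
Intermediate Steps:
O = 4 (O = 2² = 4)
O*(-45) = 4*(-45) = -180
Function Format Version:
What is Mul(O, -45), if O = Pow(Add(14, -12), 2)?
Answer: -180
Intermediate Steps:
O = 4 (O = Pow(2, 2) = 4)
Mul(O, -45) = Mul(4, -45) = -180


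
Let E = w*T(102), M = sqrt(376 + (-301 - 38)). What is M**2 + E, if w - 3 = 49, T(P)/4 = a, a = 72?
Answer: 15013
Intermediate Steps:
T(P) = 288 (T(P) = 4*72 = 288)
w = 52 (w = 3 + 49 = 52)
M = sqrt(37) (M = sqrt(376 - 339) = sqrt(37) ≈ 6.0828)
E = 14976 (E = 52*288 = 14976)
M**2 + E = (sqrt(37))**2 + 14976 = 37 + 14976 = 15013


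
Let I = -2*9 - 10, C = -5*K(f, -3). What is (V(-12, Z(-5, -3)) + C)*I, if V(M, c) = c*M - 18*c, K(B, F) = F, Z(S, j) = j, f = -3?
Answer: -2940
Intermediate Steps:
C = 15 (C = -5*(-3) = 15)
V(M, c) = -18*c + M*c (V(M, c) = M*c - 18*c = -18*c + M*c)
I = -28 (I = -18 - 10 = -28)
(V(-12, Z(-5, -3)) + C)*I = (-3*(-18 - 12) + 15)*(-28) = (-3*(-30) + 15)*(-28) = (90 + 15)*(-28) = 105*(-28) = -2940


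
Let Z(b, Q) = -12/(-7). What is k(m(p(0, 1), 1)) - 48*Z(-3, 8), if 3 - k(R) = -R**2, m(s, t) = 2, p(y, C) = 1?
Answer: -527/7 ≈ -75.286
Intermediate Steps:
k(R) = 3 + R**2 (k(R) = 3 - (-1)*R**2 = 3 + R**2)
Z(b, Q) = 12/7 (Z(b, Q) = -12*(-1/7) = 12/7)
k(m(p(0, 1), 1)) - 48*Z(-3, 8) = (3 + 2**2) - 48*12/7 = (3 + 4) - 576/7 = 7 - 576/7 = -527/7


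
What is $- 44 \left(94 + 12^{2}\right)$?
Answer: $-10472$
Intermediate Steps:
$- 44 \left(94 + 12^{2}\right) = - 44 \left(94 + 144\right) = \left(-44\right) 238 = -10472$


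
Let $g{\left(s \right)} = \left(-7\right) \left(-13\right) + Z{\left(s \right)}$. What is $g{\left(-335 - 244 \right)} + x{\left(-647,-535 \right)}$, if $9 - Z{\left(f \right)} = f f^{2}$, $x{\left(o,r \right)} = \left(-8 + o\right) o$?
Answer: $194528424$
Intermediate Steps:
$x{\left(o,r \right)} = o \left(-8 + o\right)$
$Z{\left(f \right)} = 9 - f^{3}$ ($Z{\left(f \right)} = 9 - f f^{2} = 9 - f^{3}$)
$g{\left(s \right)} = 100 - s^{3}$ ($g{\left(s \right)} = \left(-7\right) \left(-13\right) - \left(-9 + s^{3}\right) = 91 - \left(-9 + s^{3}\right) = 100 - s^{3}$)
$g{\left(-335 - 244 \right)} + x{\left(-647,-535 \right)} = \left(100 - \left(-335 - 244\right)^{3}\right) - 647 \left(-8 - 647\right) = \left(100 - \left(-335 - 244\right)^{3}\right) - -423785 = \left(100 - \left(-579\right)^{3}\right) + 423785 = \left(100 - -194104539\right) + 423785 = \left(100 + 194104539\right) + 423785 = 194104639 + 423785 = 194528424$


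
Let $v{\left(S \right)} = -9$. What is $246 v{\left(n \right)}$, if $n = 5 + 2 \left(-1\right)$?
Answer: $-2214$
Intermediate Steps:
$n = 3$ ($n = 5 - 2 = 3$)
$246 v{\left(n \right)} = 246 \left(-9\right) = -2214$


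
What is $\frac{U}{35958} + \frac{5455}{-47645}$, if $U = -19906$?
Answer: $- \frac{8804402}{13178607} \approx -0.66808$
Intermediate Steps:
$\frac{U}{35958} + \frac{5455}{-47645} = - \frac{19906}{35958} + \frac{5455}{-47645} = \left(-19906\right) \frac{1}{35958} + 5455 \left(- \frac{1}{47645}\right) = - \frac{9953}{17979} - \frac{1091}{9529} = - \frac{8804402}{13178607}$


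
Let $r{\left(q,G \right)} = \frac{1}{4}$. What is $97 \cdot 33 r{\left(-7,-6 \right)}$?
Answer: $\frac{3201}{4} \approx 800.25$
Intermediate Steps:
$r{\left(q,G \right)} = \frac{1}{4}$
$97 \cdot 33 r{\left(-7,-6 \right)} = 97 \cdot 33 \cdot \frac{1}{4} = 3201 \cdot \frac{1}{4} = \frac{3201}{4}$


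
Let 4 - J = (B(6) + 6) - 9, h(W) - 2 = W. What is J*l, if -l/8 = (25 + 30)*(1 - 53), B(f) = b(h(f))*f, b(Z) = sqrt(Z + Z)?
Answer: -388960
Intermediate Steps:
h(W) = 2 + W
b(Z) = sqrt(2)*sqrt(Z) (b(Z) = sqrt(2*Z) = sqrt(2)*sqrt(Z))
B(f) = f*sqrt(2)*sqrt(2 + f) (B(f) = (sqrt(2)*sqrt(2 + f))*f = f*sqrt(2)*sqrt(2 + f))
l = 22880 (l = -8*(25 + 30)*(1 - 53) = -440*(-52) = -8*(-2860) = 22880)
J = -17 (J = 4 - ((6*sqrt(4 + 2*6) + 6) - 9) = 4 - ((6*sqrt(4 + 12) + 6) - 9) = 4 - ((6*sqrt(16) + 6) - 9) = 4 - ((6*4 + 6) - 9) = 4 - ((24 + 6) - 9) = 4 - (30 - 9) = 4 - 1*21 = 4 - 21 = -17)
J*l = -17*22880 = -388960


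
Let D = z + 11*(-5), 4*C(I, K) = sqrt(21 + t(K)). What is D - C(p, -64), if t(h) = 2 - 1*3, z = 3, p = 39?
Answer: -52 - sqrt(5)/2 ≈ -53.118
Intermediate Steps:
t(h) = -1 (t(h) = 2 - 3 = -1)
C(I, K) = sqrt(5)/2 (C(I, K) = sqrt(21 - 1)/4 = sqrt(20)/4 = (2*sqrt(5))/4 = sqrt(5)/2)
D = -52 (D = 3 + 11*(-5) = 3 - 55 = -52)
D - C(p, -64) = -52 - sqrt(5)/2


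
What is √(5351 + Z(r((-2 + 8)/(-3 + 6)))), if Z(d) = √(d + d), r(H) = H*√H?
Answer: √(5351 + 2*2^(¼)) ≈ 73.167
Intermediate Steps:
r(H) = H^(3/2)
Z(d) = √2*√d (Z(d) = √(2*d) = √2*√d)
√(5351 + Z(r((-2 + 8)/(-3 + 6)))) = √(5351 + √2*√(((-2 + 8)/(-3 + 6))^(3/2))) = √(5351 + √2*√((6/3)^(3/2))) = √(5351 + √2*√((6*(⅓))^(3/2))) = √(5351 + √2*√(2^(3/2))) = √(5351 + √2*√(2*√2)) = √(5351 + √2*2^(¾)) = √(5351 + 2*2^(¼))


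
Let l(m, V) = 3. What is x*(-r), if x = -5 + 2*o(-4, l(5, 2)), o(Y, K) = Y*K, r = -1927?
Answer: -55883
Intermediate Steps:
o(Y, K) = K*Y
x = -29 (x = -5 + 2*(3*(-4)) = -5 + 2*(-12) = -5 - 24 = -29)
x*(-r) = -(-29)*(-1927) = -29*1927 = -55883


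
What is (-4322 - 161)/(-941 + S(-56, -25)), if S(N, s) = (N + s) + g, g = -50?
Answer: 4483/1072 ≈ 4.1819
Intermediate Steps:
S(N, s) = -50 + N + s (S(N, s) = (N + s) - 50 = -50 + N + s)
(-4322 - 161)/(-941 + S(-56, -25)) = (-4322 - 161)/(-941 + (-50 - 56 - 25)) = -4483/(-941 - 131) = -4483/(-1072) = -4483*(-1/1072) = 4483/1072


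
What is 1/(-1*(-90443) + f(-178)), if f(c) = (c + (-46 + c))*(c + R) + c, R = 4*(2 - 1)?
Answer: 1/160213 ≈ 6.2417e-6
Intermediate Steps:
R = 4 (R = 4*1 = 4)
f(c) = c + (-46 + 2*c)*(4 + c) (f(c) = (c + (-46 + c))*(c + 4) + c = (-46 + 2*c)*(4 + c) + c = c + (-46 + 2*c)*(4 + c))
1/(-1*(-90443) + f(-178)) = 1/(-1*(-90443) + (-184 - 37*(-178) + 2*(-178)**2)) = 1/(90443 + (-184 + 6586 + 2*31684)) = 1/(90443 + (-184 + 6586 + 63368)) = 1/(90443 + 69770) = 1/160213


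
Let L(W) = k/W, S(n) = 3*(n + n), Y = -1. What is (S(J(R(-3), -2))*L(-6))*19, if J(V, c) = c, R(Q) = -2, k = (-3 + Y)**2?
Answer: 608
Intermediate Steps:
k = 16 (k = (-3 - 1)**2 = (-4)**2 = 16)
S(n) = 6*n (S(n) = 3*(2*n) = 6*n)
L(W) = 16/W
(S(J(R(-3), -2))*L(-6))*19 = ((6*(-2))*(16/(-6)))*19 = -192*(-1)/6*19 = -12*(-8/3)*19 = 32*19 = 608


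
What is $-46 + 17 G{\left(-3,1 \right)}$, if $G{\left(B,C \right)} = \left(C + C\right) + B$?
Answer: $-63$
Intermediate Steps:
$G{\left(B,C \right)} = B + 2 C$ ($G{\left(B,C \right)} = 2 C + B = B + 2 C$)
$-46 + 17 G{\left(-3,1 \right)} = -46 + 17 \left(-3 + 2 \cdot 1\right) = -46 + 17 \left(-3 + 2\right) = -46 + 17 \left(-1\right) = -46 - 17 = -63$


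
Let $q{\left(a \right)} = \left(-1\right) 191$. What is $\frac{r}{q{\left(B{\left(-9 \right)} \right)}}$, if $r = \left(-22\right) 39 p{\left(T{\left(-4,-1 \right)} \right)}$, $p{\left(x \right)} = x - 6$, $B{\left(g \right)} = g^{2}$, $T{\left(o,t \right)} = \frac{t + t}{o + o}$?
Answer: $- \frac{9867}{382} \approx -25.83$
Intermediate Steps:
$T{\left(o,t \right)} = \frac{t}{o}$ ($T{\left(o,t \right)} = \frac{2 t}{2 o} = 2 t \frac{1}{2 o} = \frac{t}{o}$)
$q{\left(a \right)} = -191$
$p{\left(x \right)} = -6 + x$ ($p{\left(x \right)} = x - 6 = -6 + x$)
$r = \frac{9867}{2}$ ($r = \left(-22\right) 39 \left(-6 - \frac{1}{-4}\right) = - 858 \left(-6 - - \frac{1}{4}\right) = - 858 \left(-6 + \frac{1}{4}\right) = \left(-858\right) \left(- \frac{23}{4}\right) = \frac{9867}{2} \approx 4933.5$)
$\frac{r}{q{\left(B{\left(-9 \right)} \right)}} = \frac{9867}{2 \left(-191\right)} = \frac{9867}{2} \left(- \frac{1}{191}\right) = - \frac{9867}{382}$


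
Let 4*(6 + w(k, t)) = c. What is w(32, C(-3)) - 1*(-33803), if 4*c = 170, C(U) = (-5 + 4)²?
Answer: 270461/8 ≈ 33808.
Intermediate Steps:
C(U) = 1 (C(U) = (-1)² = 1)
c = 85/2 (c = (¼)*170 = 85/2 ≈ 42.500)
w(k, t) = 37/8 (w(k, t) = -6 + (¼)*(85/2) = -6 + 85/8 = 37/8)
w(32, C(-3)) - 1*(-33803) = 37/8 - 1*(-33803) = 37/8 + 33803 = 270461/8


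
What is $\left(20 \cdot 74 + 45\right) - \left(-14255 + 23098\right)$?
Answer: $-7318$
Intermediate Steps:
$\left(20 \cdot 74 + 45\right) - \left(-14255 + 23098\right) = \left(1480 + 45\right) - 8843 = 1525 - 8843 = -7318$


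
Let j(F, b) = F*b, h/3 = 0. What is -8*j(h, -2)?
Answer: 0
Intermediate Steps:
h = 0 (h = 3*0 = 0)
-8*j(h, -2) = -0*(-2) = -8*0 = 0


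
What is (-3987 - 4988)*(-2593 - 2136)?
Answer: 42442775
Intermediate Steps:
(-3987 - 4988)*(-2593 - 2136) = -8975*(-4729) = 42442775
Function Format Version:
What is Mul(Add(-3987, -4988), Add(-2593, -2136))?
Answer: 42442775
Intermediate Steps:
Mul(Add(-3987, -4988), Add(-2593, -2136)) = Mul(-8975, -4729) = 42442775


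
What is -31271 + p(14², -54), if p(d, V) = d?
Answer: -31075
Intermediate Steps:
-31271 + p(14², -54) = -31271 + 14² = -31271 + 196 = -31075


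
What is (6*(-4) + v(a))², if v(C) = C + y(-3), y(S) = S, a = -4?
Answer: 961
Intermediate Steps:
v(C) = -3 + C (v(C) = C - 3 = -3 + C)
(6*(-4) + v(a))² = (6*(-4) + (-3 - 4))² = (-24 - 7)² = (-31)² = 961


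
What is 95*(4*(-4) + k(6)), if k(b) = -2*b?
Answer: -2660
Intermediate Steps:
95*(4*(-4) + k(6)) = 95*(4*(-4) - 2*6) = 95*(-16 - 12) = 95*(-28) = -2660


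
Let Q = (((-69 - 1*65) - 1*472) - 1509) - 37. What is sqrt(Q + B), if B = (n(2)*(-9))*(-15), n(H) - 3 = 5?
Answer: 4*I*sqrt(67) ≈ 32.741*I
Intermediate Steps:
n(H) = 8 (n(H) = 3 + 5 = 8)
B = 1080 (B = (8*(-9))*(-15) = -72*(-15) = 1080)
Q = -2152 (Q = (((-69 - 65) - 472) - 1509) - 37 = ((-134 - 472) - 1509) - 37 = (-606 - 1509) - 37 = -2115 - 37 = -2152)
sqrt(Q + B) = sqrt(-2152 + 1080) = sqrt(-1072) = 4*I*sqrt(67)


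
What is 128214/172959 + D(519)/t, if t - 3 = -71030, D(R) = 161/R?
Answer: 1575442167461/2125263288489 ≈ 0.74129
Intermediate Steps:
t = -71027 (t = 3 - 71030 = -71027)
128214/172959 + D(519)/t = 128214/172959 + (161/519)/(-71027) = 128214*(1/172959) + (161*(1/519))*(-1/71027) = 42738/57653 + (161/519)*(-1/71027) = 42738/57653 - 161/36863013 = 1575442167461/2125263288489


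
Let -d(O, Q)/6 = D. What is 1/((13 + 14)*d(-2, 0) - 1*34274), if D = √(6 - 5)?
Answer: -1/34436 ≈ -2.9039e-5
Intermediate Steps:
D = 1 (D = √1 = 1)
d(O, Q) = -6 (d(O, Q) = -6*1 = -6)
1/((13 + 14)*d(-2, 0) - 1*34274) = 1/((13 + 14)*(-6) - 1*34274) = 1/(27*(-6) - 34274) = 1/(-162 - 34274) = 1/(-34436) = -1/34436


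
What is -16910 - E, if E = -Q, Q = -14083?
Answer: -30993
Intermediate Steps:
E = 14083 (E = -1*(-14083) = 14083)
-16910 - E = -16910 - 1*14083 = -16910 - 14083 = -30993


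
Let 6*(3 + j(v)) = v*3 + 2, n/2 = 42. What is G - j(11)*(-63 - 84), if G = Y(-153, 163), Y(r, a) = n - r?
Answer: 1307/2 ≈ 653.50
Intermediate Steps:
n = 84 (n = 2*42 = 84)
j(v) = -8/3 + v/2 (j(v) = -3 + (v*3 + 2)/6 = -3 + (3*v + 2)/6 = -3 + (2 + 3*v)/6 = -3 + (⅓ + v/2) = -8/3 + v/2)
Y(r, a) = 84 - r
G = 237 (G = 84 - 1*(-153) = 84 + 153 = 237)
G - j(11)*(-63 - 84) = 237 - (-8/3 + (½)*11)*(-63 - 84) = 237 - (-8/3 + 11/2)*(-147) = 237 - 17*(-147)/6 = 237 - 1*(-833/2) = 237 + 833/2 = 1307/2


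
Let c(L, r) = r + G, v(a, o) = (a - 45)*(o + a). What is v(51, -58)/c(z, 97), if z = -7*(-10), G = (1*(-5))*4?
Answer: -6/11 ≈ -0.54545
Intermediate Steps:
v(a, o) = (-45 + a)*(a + o)
G = -20 (G = -5*4 = -20)
z = 70
c(L, r) = -20 + r (c(L, r) = r - 20 = -20 + r)
v(51, -58)/c(z, 97) = (51² - 45*51 - 45*(-58) + 51*(-58))/(-20 + 97) = (2601 - 2295 + 2610 - 2958)/77 = -42*1/77 = -6/11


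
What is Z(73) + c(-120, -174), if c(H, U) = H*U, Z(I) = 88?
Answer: 20968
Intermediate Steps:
Z(73) + c(-120, -174) = 88 - 120*(-174) = 88 + 20880 = 20968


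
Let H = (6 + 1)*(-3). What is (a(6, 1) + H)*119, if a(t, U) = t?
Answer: -1785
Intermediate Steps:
H = -21 (H = 7*(-3) = -21)
(a(6, 1) + H)*119 = (6 - 21)*119 = -15*119 = -1785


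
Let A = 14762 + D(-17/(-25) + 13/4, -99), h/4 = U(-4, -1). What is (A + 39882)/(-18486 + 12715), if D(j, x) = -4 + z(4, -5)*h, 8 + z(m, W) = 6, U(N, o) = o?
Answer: -54648/5771 ≈ -9.4694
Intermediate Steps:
h = -4 (h = 4*(-1) = -4)
z(m, W) = -2 (z(m, W) = -8 + 6 = -2)
D(j, x) = 4 (D(j, x) = -4 - 2*(-4) = -4 + 8 = 4)
A = 14766 (A = 14762 + 4 = 14766)
(A + 39882)/(-18486 + 12715) = (14766 + 39882)/(-18486 + 12715) = 54648/(-5771) = 54648*(-1/5771) = -54648/5771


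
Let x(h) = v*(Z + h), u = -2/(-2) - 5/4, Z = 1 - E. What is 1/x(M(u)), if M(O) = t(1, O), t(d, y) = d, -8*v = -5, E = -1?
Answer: 8/15 ≈ 0.53333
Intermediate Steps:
v = 5/8 (v = -⅛*(-5) = 5/8 ≈ 0.62500)
Z = 2 (Z = 1 - 1*(-1) = 1 + 1 = 2)
u = -¼ (u = -2*(-½) - 5*¼ = 1 - 5/4 = -¼ ≈ -0.25000)
M(O) = 1
x(h) = 5/4 + 5*h/8 (x(h) = 5*(2 + h)/8 = 5/4 + 5*h/8)
1/x(M(u)) = 1/(5/4 + (5/8)*1) = 1/(5/4 + 5/8) = 1/(15/8) = 8/15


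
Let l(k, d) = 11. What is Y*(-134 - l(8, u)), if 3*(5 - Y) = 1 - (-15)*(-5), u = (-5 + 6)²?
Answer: -12905/3 ≈ -4301.7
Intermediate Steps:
u = 1 (u = 1² = 1)
Y = 89/3 (Y = 5 - (1 - (-15)*(-5))/3 = 5 - (1 - 5*15)/3 = 5 - (1 - 75)/3 = 5 - ⅓*(-74) = 5 + 74/3 = 89/3 ≈ 29.667)
Y*(-134 - l(8, u)) = 89*(-134 - 1*11)/3 = 89*(-134 - 11)/3 = (89/3)*(-145) = -12905/3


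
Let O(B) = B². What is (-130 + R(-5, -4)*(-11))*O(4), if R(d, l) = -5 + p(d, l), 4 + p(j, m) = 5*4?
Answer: -4016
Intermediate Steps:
p(j, m) = 16 (p(j, m) = -4 + 5*4 = -4 + 20 = 16)
R(d, l) = 11 (R(d, l) = -5 + 16 = 11)
(-130 + R(-5, -4)*(-11))*O(4) = (-130 + 11*(-11))*4² = (-130 - 121)*16 = -251*16 = -4016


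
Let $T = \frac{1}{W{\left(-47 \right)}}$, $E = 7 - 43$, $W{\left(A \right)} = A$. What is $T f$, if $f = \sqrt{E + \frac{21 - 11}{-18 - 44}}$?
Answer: $- \frac{i \sqrt{34751}}{1457} \approx - 0.12795 i$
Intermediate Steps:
$E = -36$
$f = \frac{i \sqrt{34751}}{31}$ ($f = \sqrt{-36 + \frac{21 - 11}{-18 - 44}} = \sqrt{-36 + \frac{10}{-62}} = \sqrt{-36 + 10 \left(- \frac{1}{62}\right)} = \sqrt{-36 - \frac{5}{31}} = \sqrt{- \frac{1121}{31}} = \frac{i \sqrt{34751}}{31} \approx 6.0134 i$)
$T = - \frac{1}{47}$ ($T = \frac{1}{-47} = - \frac{1}{47} \approx -0.021277$)
$T f = - \frac{\frac{1}{31} i \sqrt{34751}}{47} = - \frac{i \sqrt{34751}}{1457}$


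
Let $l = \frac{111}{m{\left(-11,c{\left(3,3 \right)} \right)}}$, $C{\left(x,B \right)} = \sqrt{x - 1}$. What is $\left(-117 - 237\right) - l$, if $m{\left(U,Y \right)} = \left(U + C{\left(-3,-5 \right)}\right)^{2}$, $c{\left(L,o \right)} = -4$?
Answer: $- \frac{5544237}{15625} - \frac{4884 i}{15625} \approx -354.83 - 0.31258 i$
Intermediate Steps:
$C{\left(x,B \right)} = \sqrt{-1 + x}$
$m{\left(U,Y \right)} = \left(U + 2 i\right)^{2}$ ($m{\left(U,Y \right)} = \left(U + \sqrt{-1 - 3}\right)^{2} = \left(U + \sqrt{-4}\right)^{2} = \left(U + 2 i\right)^{2}$)
$l = \frac{111}{\left(-11 + 2 i\right)^{2}} \approx 0.83117 + 0.31258 i$
$\left(-117 - 237\right) - l = \left(-117 - 237\right) - \left(\frac{12987}{15625} + \frac{4884 i}{15625}\right) = -354 - \left(\frac{12987}{15625} + \frac{4884 i}{15625}\right) = - \frac{5544237}{15625} - \frac{4884 i}{15625}$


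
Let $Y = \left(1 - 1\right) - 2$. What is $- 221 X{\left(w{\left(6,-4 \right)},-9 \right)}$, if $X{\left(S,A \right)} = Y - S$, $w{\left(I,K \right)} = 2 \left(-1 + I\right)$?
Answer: $2652$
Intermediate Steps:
$Y = -2$ ($Y = 0 - 2 = -2$)
$w{\left(I,K \right)} = -2 + 2 I$
$X{\left(S,A \right)} = -2 - S$
$- 221 X{\left(w{\left(6,-4 \right)},-9 \right)} = - 221 \left(-2 - \left(-2 + 2 \cdot 6\right)\right) = - 221 \left(-2 - \left(-2 + 12\right)\right) = - 221 \left(-2 - 10\right) = \left(-221\right) \left(-12\right) = 2652$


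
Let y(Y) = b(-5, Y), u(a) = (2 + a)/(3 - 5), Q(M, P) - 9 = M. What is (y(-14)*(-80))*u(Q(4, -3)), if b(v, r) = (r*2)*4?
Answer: -67200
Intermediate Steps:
Q(M, P) = 9 + M
u(a) = -1 - a/2 (u(a) = (2 + a)/(-2) = (2 + a)*(-½) = -1 - a/2)
b(v, r) = 8*r (b(v, r) = (2*r)*4 = 8*r)
y(Y) = 8*Y
(y(-14)*(-80))*u(Q(4, -3)) = ((8*(-14))*(-80))*(-1 - (9 + 4)/2) = (-112*(-80))*(-1 - ½*13) = 8960*(-1 - 13/2) = 8960*(-15/2) = -67200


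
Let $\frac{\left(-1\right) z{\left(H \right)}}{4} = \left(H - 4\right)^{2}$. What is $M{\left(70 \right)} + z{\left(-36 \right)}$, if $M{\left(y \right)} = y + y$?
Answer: $-6260$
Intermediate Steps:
$M{\left(y \right)} = 2 y$
$z{\left(H \right)} = - 4 \left(-4 + H\right)^{2}$ ($z{\left(H \right)} = - 4 \left(H - 4\right)^{2} = - 4 \left(-4 + H\right)^{2}$)
$M{\left(70 \right)} + z{\left(-36 \right)} = 2 \cdot 70 - 4 \left(-4 - 36\right)^{2} = 140 - 4 \left(-40\right)^{2} = 140 - 6400 = -6260$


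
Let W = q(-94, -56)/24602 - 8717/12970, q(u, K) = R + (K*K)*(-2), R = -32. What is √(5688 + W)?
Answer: √144760305391941268910/159543970 ≈ 75.413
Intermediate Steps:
q(u, K) = -32 - 2*K² (q(u, K) = -32 + (K*K)*(-2) = -32 + K²*(-2) = -32 - 2*K²)
W = -148109257/159543970 (W = (-32 - 2*(-56)²)/24602 - 8717/12970 = (-32 - 2*3136)*(1/24602) - 8717*1/12970 = (-32 - 6272)*(1/24602) - 8717/12970 = -6304*1/24602 - 8717/12970 = -3152/12301 - 8717/12970 = -148109257/159543970 ≈ -0.92833)
√(5688 + W) = √(5688 - 148109257/159543970) = √(907337992103/159543970) = √144760305391941268910/159543970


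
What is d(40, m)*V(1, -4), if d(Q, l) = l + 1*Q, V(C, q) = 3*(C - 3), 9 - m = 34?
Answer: -90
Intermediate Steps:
m = -25 (m = 9 - 1*34 = 9 - 34 = -25)
V(C, q) = -9 + 3*C (V(C, q) = 3*(-3 + C) = -9 + 3*C)
d(Q, l) = Q + l (d(Q, l) = l + Q = Q + l)
d(40, m)*V(1, -4) = (40 - 25)*(-9 + 3*1) = 15*(-9 + 3) = 15*(-6) = -90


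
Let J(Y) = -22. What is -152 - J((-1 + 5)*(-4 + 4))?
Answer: -130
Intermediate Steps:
-152 - J((-1 + 5)*(-4 + 4)) = -152 - 1*(-22) = -152 + 22 = -130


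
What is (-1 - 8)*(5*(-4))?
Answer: 180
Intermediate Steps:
(-1 - 8)*(5*(-4)) = -9*(-20) = 180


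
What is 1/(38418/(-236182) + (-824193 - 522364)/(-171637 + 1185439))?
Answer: -119720891982/178490385305 ≈ -0.67074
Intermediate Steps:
1/(38418/(-236182) + (-824193 - 522364)/(-171637 + 1185439)) = 1/(38418*(-1/236182) - 1346557/1013802) = 1/(-19209/118091 - 1346557*1/1013802) = 1/(-19209/118091 - 1346557/1013802) = 1/(-178490385305/119720891982) = -119720891982/178490385305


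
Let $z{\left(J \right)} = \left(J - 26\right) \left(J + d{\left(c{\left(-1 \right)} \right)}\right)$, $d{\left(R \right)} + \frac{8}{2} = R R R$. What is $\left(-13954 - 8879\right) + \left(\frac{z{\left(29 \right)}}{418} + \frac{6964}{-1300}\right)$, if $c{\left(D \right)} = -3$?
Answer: $- \frac{1551296369}{67925} \approx -22838.0$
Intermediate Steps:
$d{\left(R \right)} = -4 + R^{3}$ ($d{\left(R \right)} = -4 + R R R = -4 + R^{2} R = -4 + R^{3}$)
$z{\left(J \right)} = \left(-31 + J\right) \left(-26 + J\right)$ ($z{\left(J \right)} = \left(J - 26\right) \left(J + \left(-4 + \left(-3\right)^{3}\right)\right) = \left(-26 + J\right) \left(J - 31\right) = \left(-26 + J\right) \left(-31 + J\right) = \left(-31 + J\right) \left(-26 + J\right)$)
$\left(-13954 - 8879\right) + \left(\frac{z{\left(29 \right)}}{418} + \frac{6964}{-1300}\right) = \left(-13954 - 8879\right) + \left(\frac{806 + 29^{2} - 1653}{418} + \frac{6964}{-1300}\right) = -22833 + \left(\left(806 + 841 - 1653\right) \frac{1}{418} + 6964 \left(- \frac{1}{1300}\right)\right) = -22833 - \frac{364844}{67925} = - \frac{1551296369}{67925}$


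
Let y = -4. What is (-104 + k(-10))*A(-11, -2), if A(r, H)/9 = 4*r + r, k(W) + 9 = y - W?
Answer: 52965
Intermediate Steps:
k(W) = -13 - W (k(W) = -9 + (-4 - W) = -13 - W)
A(r, H) = 45*r (A(r, H) = 9*(4*r + r) = 9*(5*r) = 45*r)
(-104 + k(-10))*A(-11, -2) = (-104 + (-13 - 1*(-10)))*(45*(-11)) = (-104 + (-13 + 10))*(-495) = (-104 - 3)*(-495) = -107*(-495) = 52965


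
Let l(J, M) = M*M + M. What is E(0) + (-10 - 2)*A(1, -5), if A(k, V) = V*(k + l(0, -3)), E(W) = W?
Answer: 420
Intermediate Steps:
l(J, M) = M + M² (l(J, M) = M² + M = M + M²)
A(k, V) = V*(6 + k) (A(k, V) = V*(k - 3*(1 - 3)) = V*(k - 3*(-2)) = V*(k + 6) = V*(6 + k))
E(0) + (-10 - 2)*A(1, -5) = 0 + (-10 - 2)*(-5*(6 + 1)) = 0 - (-60)*7 = 0 - 12*(-35) = 0 + 420 = 420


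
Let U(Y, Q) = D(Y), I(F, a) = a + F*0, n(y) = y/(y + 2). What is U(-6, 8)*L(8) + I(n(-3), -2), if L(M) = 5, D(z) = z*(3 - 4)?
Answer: 28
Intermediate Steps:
D(z) = -z (D(z) = z*(-1) = -z)
n(y) = y/(2 + y)
I(F, a) = a (I(F, a) = a + 0 = a)
U(Y, Q) = -Y
U(-6, 8)*L(8) + I(n(-3), -2) = -1*(-6)*5 - 2 = 6*5 - 2 = 30 - 2 = 28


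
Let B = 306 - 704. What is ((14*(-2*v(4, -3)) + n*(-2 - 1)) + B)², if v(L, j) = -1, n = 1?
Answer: 139129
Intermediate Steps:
B = -398
((14*(-2*v(4, -3)) + n*(-2 - 1)) + B)² = ((14*(-2*(-1)) + 1*(-2 - 1)) - 398)² = ((14*2 + 1*(-3)) - 398)² = ((28 - 3) - 398)² = (25 - 398)² = (-373)² = 139129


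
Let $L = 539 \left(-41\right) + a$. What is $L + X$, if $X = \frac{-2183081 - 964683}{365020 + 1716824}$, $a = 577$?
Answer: $- \frac{11202148583}{520461} \approx -21524.0$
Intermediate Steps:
$X = - \frac{786941}{520461}$ ($X = - \frac{3147764}{2081844} = \left(-3147764\right) \frac{1}{2081844} = - \frac{786941}{520461} \approx -1.512$)
$L = -21522$ ($L = 539 \left(-41\right) + 577 = -22099 + 577 = -21522$)
$L + X = -21522 - \frac{786941}{520461} = - \frac{11202148583}{520461}$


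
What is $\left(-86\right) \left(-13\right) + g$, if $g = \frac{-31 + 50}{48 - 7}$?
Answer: $\frac{45857}{41} \approx 1118.5$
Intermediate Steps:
$g = \frac{19}{41} \approx 0.46341$
$\left(-86\right) \left(-13\right) + g = \left(-86\right) \left(-13\right) + \frac{19}{41} = 1118 + \frac{19}{41} = \frac{45857}{41}$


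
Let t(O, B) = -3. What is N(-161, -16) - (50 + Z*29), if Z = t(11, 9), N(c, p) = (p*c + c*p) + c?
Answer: 5028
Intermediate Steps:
N(c, p) = c + 2*c*p (N(c, p) = (c*p + c*p) + c = 2*c*p + c = c + 2*c*p)
Z = -3
N(-161, -16) - (50 + Z*29) = -161*(1 + 2*(-16)) - (50 - 3*29) = -161*(1 - 32) - (50 - 87) = -161*(-31) - 1*(-37) = 4991 + 37 = 5028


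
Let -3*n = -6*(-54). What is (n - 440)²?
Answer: 300304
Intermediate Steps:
n = -108 (n = -(-2)*(-54) = -⅓*324 = -108)
(n - 440)² = (-108 - 440)² = (-548)² = 300304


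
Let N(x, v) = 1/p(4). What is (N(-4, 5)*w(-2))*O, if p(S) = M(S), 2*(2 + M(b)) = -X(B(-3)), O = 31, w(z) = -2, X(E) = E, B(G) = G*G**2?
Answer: -124/23 ≈ -5.3913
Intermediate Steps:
B(G) = G**3
M(b) = 23/2 (M(b) = -2 + (-1*(-3)**3)/2 = -2 + (-1*(-27))/2 = -2 + (1/2)*27 = -2 + 27/2 = 23/2)
p(S) = 23/2
N(x, v) = 2/23 (N(x, v) = 1/(23/2) = 2/23)
(N(-4, 5)*w(-2))*O = ((2/23)*(-2))*31 = -4/23*31 = -124/23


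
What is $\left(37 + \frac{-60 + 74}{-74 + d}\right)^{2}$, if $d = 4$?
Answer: $\frac{33856}{25} \approx 1354.2$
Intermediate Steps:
$\left(37 + \frac{-60 + 74}{-74 + d}\right)^{2} = \left(37 + \frac{-60 + 74}{-74 + 4}\right)^{2} = \left(37 + \frac{14}{-70}\right)^{2} = \left(37 + 14 \left(- \frac{1}{70}\right)\right)^{2} = \left(37 - \frac{1}{5}\right)^{2} = \left(\frac{184}{5}\right)^{2} = \frac{33856}{25}$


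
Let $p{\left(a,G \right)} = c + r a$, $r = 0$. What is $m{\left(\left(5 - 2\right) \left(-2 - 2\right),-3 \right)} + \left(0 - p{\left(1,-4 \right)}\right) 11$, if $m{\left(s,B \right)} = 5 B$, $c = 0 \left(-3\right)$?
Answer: $-15$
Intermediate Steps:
$c = 0$
$p{\left(a,G \right)} = 0$ ($p{\left(a,G \right)} = 0 + 0 a = 0 + 0 = 0$)
$m{\left(\left(5 - 2\right) \left(-2 - 2\right),-3 \right)} + \left(0 - p{\left(1,-4 \right)}\right) 11 = 5 \left(-3\right) + \left(0 - 0\right) 11 = -15 + \left(0 + 0\right) 11 = -15 + 0 \cdot 11 = -15 + 0 = -15$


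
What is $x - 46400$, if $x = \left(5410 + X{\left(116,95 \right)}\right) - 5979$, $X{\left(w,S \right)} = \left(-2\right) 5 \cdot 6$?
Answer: $-47029$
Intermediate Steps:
$X{\left(w,S \right)} = -60$ ($X{\left(w,S \right)} = \left(-10\right) 6 = -60$)
$x = -629$ ($x = \left(5410 - 60\right) - 5979 = 5350 - 5979 = -629$)
$x - 46400 = -629 - 46400 = -47029$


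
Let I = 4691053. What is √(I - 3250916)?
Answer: √1440137 ≈ 1200.1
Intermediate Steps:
√(I - 3250916) = √(4691053 - 3250916) = √1440137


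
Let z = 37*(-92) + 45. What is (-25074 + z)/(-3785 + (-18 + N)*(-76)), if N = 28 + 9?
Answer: 28433/5229 ≈ 5.4376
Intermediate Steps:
N = 37
z = -3359 (z = -3404 + 45 = -3359)
(-25074 + z)/(-3785 + (-18 + N)*(-76)) = (-25074 - 3359)/(-3785 + (-18 + 37)*(-76)) = -28433/(-3785 + 19*(-76)) = -28433/(-3785 - 1444) = -28433/(-5229) = -28433*(-1/5229) = 28433/5229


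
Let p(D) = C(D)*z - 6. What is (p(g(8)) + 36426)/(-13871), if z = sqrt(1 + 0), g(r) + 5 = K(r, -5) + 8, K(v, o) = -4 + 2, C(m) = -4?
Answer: -36416/13871 ≈ -2.6253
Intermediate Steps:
K(v, o) = -2
g(r) = 1 (g(r) = -5 + (-2 + 8) = -5 + 6 = 1)
z = 1 (z = sqrt(1) = 1)
p(D) = -10 (p(D) = -4*1 - 6 = -4 - 6 = -10)
(p(g(8)) + 36426)/(-13871) = (-10 + 36426)/(-13871) = 36416*(-1/13871) = -36416/13871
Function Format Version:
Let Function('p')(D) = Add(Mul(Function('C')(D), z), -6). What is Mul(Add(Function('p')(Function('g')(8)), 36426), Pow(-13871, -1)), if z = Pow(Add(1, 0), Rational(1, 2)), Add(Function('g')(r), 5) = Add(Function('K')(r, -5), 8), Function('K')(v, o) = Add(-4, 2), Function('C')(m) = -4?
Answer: Rational(-36416, 13871) ≈ -2.6253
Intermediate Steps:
Function('K')(v, o) = -2
Function('g')(r) = 1 (Function('g')(r) = Add(-5, Add(-2, 8)) = Add(-5, 6) = 1)
z = 1 (z = Pow(1, Rational(1, 2)) = 1)
Function('p')(D) = -10 (Function('p')(D) = Add(Mul(-4, 1), -6) = Add(-4, -6) = -10)
Mul(Add(Function('p')(Function('g')(8)), 36426), Pow(-13871, -1)) = Mul(Add(-10, 36426), Pow(-13871, -1)) = Mul(36416, Rational(-1, 13871)) = Rational(-36416, 13871)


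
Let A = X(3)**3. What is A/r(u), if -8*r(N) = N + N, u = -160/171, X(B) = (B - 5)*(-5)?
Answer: 4275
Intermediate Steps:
X(B) = 25 - 5*B (X(B) = (-5 + B)*(-5) = 25 - 5*B)
A = 1000 (A = (25 - 5*3)**3 = (25 - 15)**3 = 10**3 = 1000)
u = -160/171 (u = -160*1/171 = -160/171 ≈ -0.93567)
r(N) = -N/4 (r(N) = -(N + N)/8 = -N/4)
A/r(u) = 1000/((-1/4*(-160/171))) = 1000/(40/171) = 1000*(171/40) = 4275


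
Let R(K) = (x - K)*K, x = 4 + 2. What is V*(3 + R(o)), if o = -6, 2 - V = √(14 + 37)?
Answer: -138 + 69*√51 ≈ 354.76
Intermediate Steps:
x = 6
V = 2 - √51 (V = 2 - √(14 + 37) = 2 - √51 ≈ -5.1414)
R(K) = K*(6 - K) (R(K) = (6 - K)*K = K*(6 - K))
V*(3 + R(o)) = (2 - √51)*(3 - 6*(6 - 1*(-6))) = (2 - √51)*(3 - 6*(6 + 6)) = (2 - √51)*(3 - 6*12) = (2 - √51)*(3 - 72) = (2 - √51)*(-69) = -138 + 69*√51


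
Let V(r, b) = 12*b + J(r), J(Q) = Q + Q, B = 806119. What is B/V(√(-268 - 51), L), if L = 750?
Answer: 1813767750/20250319 - 806119*I*√319/40500638 ≈ 89.567 - 0.35549*I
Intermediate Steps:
J(Q) = 2*Q
V(r, b) = 2*r + 12*b (V(r, b) = 12*b + 2*r = 2*r + 12*b)
B/V(√(-268 - 51), L) = 806119/(2*√(-268 - 51) + 12*750) = 806119/(2*√(-319) + 9000) = 806119/(2*(I*√319) + 9000) = 806119/(2*I*√319 + 9000) = 806119/(9000 + 2*I*√319)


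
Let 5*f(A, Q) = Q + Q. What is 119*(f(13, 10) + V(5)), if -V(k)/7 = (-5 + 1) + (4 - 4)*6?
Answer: 3808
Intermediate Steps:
f(A, Q) = 2*Q/5 (f(A, Q) = (Q + Q)/5 = (2*Q)/5 = 2*Q/5)
V(k) = 28 (V(k) = -7*((-5 + 1) + (4 - 4)*6) = -7*(-4 + 0*6) = -7*(-4 + 0) = -7*(-4) = 28)
119*(f(13, 10) + V(5)) = 119*((⅖)*10 + 28) = 119*(4 + 28) = 119*32 = 3808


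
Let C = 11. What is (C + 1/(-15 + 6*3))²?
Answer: 1156/9 ≈ 128.44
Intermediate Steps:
(C + 1/(-15 + 6*3))² = (11 + 1/(-15 + 6*3))² = (11 + 1/(-15 + 18))² = (11 + 1/3)² = (11 + ⅓)² = (34/3)² = 1156/9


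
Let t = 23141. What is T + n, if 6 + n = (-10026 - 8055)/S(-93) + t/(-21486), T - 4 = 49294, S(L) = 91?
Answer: 13712343685/279318 ≈ 49092.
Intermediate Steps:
T = 49298 (T = 4 + 49294 = 49298)
n = -57475079/279318 (n = -6 + ((-10026 - 8055)/91 + 23141/(-21486)) = -6 + (-18081*1/91 + 23141*(-1/21486)) = -6 + (-2583/13 - 23141/21486) = -6 - 55799171/279318 = -57475079/279318 ≈ -205.77)
T + n = 49298 - 57475079/279318 = 13712343685/279318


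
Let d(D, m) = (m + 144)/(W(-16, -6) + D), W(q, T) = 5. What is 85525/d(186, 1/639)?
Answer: 10438240725/92017 ≈ 1.1344e+5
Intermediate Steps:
d(D, m) = (144 + m)/(5 + D) (d(D, m) = (m + 144)/(5 + D) = (144 + m)/(5 + D))
85525/d(186, 1/639) = 85525/(((144 + 1/639)/(5 + 186))) = 85525/(((144 + 1/639)/191)) = 85525/(((1/191)*(92017/639))) = 85525/(92017/122049) = 85525*(122049/92017) = 10438240725/92017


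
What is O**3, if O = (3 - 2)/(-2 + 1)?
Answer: -1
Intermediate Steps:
O = -1 (O = 1/(-1) = 1*(-1) = -1)
O**3 = (-1)**3 = -1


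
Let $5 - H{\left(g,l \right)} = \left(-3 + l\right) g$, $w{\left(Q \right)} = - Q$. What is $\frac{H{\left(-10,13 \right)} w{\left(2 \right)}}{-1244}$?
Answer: $\frac{105}{622} \approx 0.16881$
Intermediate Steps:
$H{\left(g,l \right)} = 5 - g \left(-3 + l\right)$ ($H{\left(g,l \right)} = 5 - \left(-3 + l\right) g = 5 - g \left(-3 + l\right)$)
$\frac{H{\left(-10,13 \right)} w{\left(2 \right)}}{-1244} = \frac{\left(5 + 3 \left(-10\right) - \left(-10\right) 13\right) \left(\left(-1\right) 2\right)}{-1244} = \left(5 - 30 + 130\right) \left(-2\right) \left(- \frac{1}{1244}\right) = 105 \left(-2\right) \left(- \frac{1}{1244}\right) = \left(-210\right) \left(- \frac{1}{1244}\right) = \frac{105}{622}$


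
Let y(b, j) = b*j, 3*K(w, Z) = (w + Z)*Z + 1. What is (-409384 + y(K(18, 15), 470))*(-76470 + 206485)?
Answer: -129369085480/3 ≈ -4.3123e+10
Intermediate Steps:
K(w, Z) = ⅓ + Z*(Z + w)/3 (K(w, Z) = ((w + Z)*Z + 1)/3 = ((Z + w)*Z + 1)/3 = (Z*(Z + w) + 1)/3 = (1 + Z*(Z + w))/3 = ⅓ + Z*(Z + w)/3)
(-409384 + y(K(18, 15), 470))*(-76470 + 206485) = (-409384 + (⅓ + (⅓)*15² + (⅓)*15*18)*470)*(-76470 + 206485) = (-409384 + (⅓ + (⅓)*225 + 90)*470)*130015 = (-409384 + (⅓ + 75 + 90)*470)*130015 = (-409384 + (496/3)*470)*130015 = (-409384 + 233120/3)*130015 = -995032/3*130015 = -129369085480/3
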